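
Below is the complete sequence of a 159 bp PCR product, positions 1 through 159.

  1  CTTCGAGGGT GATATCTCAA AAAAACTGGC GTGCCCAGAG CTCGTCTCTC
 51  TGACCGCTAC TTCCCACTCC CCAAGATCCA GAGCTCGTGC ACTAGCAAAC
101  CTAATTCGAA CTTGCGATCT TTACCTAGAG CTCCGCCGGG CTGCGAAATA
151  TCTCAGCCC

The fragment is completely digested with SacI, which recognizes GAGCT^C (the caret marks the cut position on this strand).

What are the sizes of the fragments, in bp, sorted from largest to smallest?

SacI sites (GAGCTC) start at positions 38, 81, 128.
SacI cuts after base 5 of each site (before the last base), so after positions 42, 85, 132.
Linear molecule, 3 cuts → 4 fragments:
  1–42 → 42 bp
  43–85 → 43 bp
  86–132 → 47 bp
  133–159 → 27 bp
Sorted largest to smallest: 47, 43, 42, 27 bp.

47, 43, 42, 27 bp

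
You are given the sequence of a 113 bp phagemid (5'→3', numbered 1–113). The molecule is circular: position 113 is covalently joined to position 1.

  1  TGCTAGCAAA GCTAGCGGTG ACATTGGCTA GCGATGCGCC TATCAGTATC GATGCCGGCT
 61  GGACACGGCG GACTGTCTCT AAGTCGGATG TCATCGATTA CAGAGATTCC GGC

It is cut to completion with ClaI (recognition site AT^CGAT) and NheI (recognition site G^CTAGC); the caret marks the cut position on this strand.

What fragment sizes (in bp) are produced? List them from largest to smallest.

ClaI sites (ATCGAT) start at positions 48, 93.
ClaI cuts after base 2 of each site, so after positions 49, 94.
NheI sites (GCTAGC) start at positions 2, 11, 27.
NheI cuts after the first base of each site, so after positions 2, 11, 27.
Combined cut positions: 2, 11, 27, 49, 94.
Circular molecule, 5 cuts → 5 fragments:
  3–11 → 9 bp
  12–27 → 16 bp
  28–49 → 22 bp
  50–94 → 45 bp
  95–113 then 1–2 → 19 + 2 = 21 bp
Sorted largest to smallest: 45, 22, 21, 16, 9 bp.

45, 22, 21, 16, 9 bp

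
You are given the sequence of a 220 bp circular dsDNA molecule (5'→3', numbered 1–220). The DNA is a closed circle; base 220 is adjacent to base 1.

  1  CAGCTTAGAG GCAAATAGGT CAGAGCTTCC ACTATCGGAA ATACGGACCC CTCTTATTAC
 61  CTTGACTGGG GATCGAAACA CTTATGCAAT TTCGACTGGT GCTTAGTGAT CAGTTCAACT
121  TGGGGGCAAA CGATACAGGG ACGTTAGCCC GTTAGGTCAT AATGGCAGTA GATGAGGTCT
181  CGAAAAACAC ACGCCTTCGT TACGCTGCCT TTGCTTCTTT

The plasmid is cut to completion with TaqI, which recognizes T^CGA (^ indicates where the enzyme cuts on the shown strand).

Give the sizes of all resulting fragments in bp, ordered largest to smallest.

113, 88, 19 bp

TaqI sites (TCGA) start at positions 73, 92, 180.
TaqI cuts after the first base of each site, so after positions 73, 92, 180.
Circular molecule, 3 cuts → 3 fragments:
  74–92 → 19 bp
  93–180 → 88 bp
  181–220 then 1–73 → 40 + 73 = 113 bp
Sorted largest to smallest: 113, 88, 19 bp.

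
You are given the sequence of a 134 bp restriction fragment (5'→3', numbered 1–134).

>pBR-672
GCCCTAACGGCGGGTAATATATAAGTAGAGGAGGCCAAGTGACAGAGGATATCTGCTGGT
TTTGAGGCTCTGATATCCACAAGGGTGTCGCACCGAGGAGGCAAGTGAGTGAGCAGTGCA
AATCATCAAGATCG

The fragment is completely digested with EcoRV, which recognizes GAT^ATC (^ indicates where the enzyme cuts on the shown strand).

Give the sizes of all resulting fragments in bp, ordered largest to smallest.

60, 50, 24 bp

EcoRV sites (GATATC) start at positions 48, 72.
EcoRV cuts after base 3 of each site, so after positions 50, 74.
Linear molecule, 2 cuts → 3 fragments:
  1–50 → 50 bp
  51–74 → 24 bp
  75–134 → 60 bp
Sorted largest to smallest: 60, 50, 24 bp.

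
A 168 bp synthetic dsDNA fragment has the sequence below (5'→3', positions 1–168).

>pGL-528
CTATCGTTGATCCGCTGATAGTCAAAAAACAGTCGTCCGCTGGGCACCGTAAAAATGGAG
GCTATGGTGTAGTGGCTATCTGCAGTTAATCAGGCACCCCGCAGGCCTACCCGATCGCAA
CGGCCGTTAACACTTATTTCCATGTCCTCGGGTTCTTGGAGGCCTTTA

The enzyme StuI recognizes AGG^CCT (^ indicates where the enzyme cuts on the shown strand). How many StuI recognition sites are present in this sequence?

AGGCCT occurs starting at positions 103, 160.
StuI cuts at 2 sites.

2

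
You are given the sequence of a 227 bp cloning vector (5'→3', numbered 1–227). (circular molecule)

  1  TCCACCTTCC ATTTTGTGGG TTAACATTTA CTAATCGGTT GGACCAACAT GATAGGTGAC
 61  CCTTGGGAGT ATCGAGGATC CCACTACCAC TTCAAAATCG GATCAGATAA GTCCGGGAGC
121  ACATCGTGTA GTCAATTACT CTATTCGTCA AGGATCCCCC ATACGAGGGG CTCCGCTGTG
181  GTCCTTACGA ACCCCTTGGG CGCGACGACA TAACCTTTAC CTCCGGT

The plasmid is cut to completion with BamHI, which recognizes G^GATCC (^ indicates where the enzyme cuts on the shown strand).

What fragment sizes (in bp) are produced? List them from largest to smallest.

BamHI sites (GGATCC) start at positions 76, 152.
BamHI cuts after the first base of each site, so after positions 76, 152.
Circular molecule, 2 cuts → 2 fragments:
  77–152 → 76 bp
  153–227 then 1–76 → 75 + 76 = 151 bp
Sorted largest to smallest: 151, 76 bp.

151, 76 bp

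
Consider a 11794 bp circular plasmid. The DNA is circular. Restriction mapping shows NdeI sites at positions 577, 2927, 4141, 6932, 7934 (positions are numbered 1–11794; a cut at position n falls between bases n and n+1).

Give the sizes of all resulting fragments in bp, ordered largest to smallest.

4437, 2791, 2350, 1214, 1002 bp

Circular molecule, 5 cuts → 5 fragments:
  2927 − 577 = 2350 bp
  4141 − 2927 = 1214 bp
  6932 − 4141 = 2791 bp
  7934 − 6932 = 1002 bp
  wrap: 11794 − 7934 + 577 = 4437 bp
Sorted largest to smallest: 4437, 2791, 2350, 1214, 1002 bp.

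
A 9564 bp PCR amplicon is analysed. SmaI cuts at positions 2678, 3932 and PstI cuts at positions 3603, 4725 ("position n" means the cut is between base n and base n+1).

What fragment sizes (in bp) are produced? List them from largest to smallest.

4839, 2678, 925, 793, 329 bp

Combined cut positions (sorted): 2678, 3603, 3932, 4725.
Linear molecule, 4 cuts → 5 fragments:
  2678 − 0 = 2678 bp
  3603 − 2678 = 925 bp
  3932 − 3603 = 329 bp
  4725 − 3932 = 793 bp
  9564 − 4725 = 4839 bp
Sorted largest to smallest: 4839, 2678, 925, 793, 329 bp.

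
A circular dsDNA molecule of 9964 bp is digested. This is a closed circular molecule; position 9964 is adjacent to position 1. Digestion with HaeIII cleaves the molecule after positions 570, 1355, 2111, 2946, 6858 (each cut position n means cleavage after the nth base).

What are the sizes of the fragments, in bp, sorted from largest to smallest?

Circular molecule, 5 cuts → 5 fragments:
  1355 − 570 = 785 bp
  2111 − 1355 = 756 bp
  2946 − 2111 = 835 bp
  6858 − 2946 = 3912 bp
  wrap: 9964 − 6858 + 570 = 3676 bp
Sorted largest to smallest: 3912, 3676, 835, 785, 756 bp.

3912, 3676, 835, 785, 756 bp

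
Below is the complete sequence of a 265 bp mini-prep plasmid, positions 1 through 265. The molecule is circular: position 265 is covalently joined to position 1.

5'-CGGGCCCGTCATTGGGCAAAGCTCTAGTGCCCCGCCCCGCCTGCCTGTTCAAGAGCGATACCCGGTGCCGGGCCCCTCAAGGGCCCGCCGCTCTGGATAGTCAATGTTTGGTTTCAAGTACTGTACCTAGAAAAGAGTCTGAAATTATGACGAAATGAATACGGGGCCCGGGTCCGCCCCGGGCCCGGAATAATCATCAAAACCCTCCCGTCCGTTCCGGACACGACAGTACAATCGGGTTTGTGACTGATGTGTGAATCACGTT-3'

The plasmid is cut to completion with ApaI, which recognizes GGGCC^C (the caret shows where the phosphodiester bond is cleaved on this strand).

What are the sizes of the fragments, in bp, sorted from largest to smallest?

86, 83, 68, 17, 11 bp

ApaI sites (GGGCCC) start at positions 2, 70, 81, 164, 181.
ApaI cuts after base 5 of each site (before the last base), so after positions 6, 74, 85, 168, 185.
Circular molecule, 5 cuts → 5 fragments:
  7–74 → 68 bp
  75–85 → 11 bp
  86–168 → 83 bp
  169–185 → 17 bp
  186–265 then 1–6 → 80 + 6 = 86 bp
Sorted largest to smallest: 86, 83, 68, 17, 11 bp.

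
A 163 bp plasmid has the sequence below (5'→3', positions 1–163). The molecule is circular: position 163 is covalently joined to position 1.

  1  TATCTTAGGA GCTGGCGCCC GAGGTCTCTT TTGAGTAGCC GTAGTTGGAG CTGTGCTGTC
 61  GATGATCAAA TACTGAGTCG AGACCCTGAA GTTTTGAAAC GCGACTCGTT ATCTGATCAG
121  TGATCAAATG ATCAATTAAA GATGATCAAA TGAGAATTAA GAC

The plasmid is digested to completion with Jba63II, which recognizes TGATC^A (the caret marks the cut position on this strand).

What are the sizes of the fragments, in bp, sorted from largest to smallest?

Jba63II sites (TGATCA) start at positions 63, 114, 121, 129, 143.
Jba63II cuts after base 5 of each site (before the last base), so after positions 67, 118, 125, 133, 147.
Circular molecule, 5 cuts → 5 fragments:
  68–118 → 51 bp
  119–125 → 7 bp
  126–133 → 8 bp
  134–147 → 14 bp
  148–163 then 1–67 → 16 + 67 = 83 bp
Sorted largest to smallest: 83, 51, 14, 8, 7 bp.

83, 51, 14, 8, 7 bp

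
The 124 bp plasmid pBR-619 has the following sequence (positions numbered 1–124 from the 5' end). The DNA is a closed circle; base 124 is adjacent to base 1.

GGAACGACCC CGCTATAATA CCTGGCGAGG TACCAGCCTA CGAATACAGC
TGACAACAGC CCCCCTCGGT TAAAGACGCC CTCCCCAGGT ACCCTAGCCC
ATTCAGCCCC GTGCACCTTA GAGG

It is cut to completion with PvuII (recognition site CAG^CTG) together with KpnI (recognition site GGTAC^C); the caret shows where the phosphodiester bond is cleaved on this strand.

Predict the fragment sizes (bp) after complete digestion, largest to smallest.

65, 43, 16 bp

The PvuII site (CAGCTG) starts at position 47.
PvuII cuts after base 3 of each site, so after position 49.
KpnI sites (GGTACC) start at positions 29, 88.
KpnI cuts after base 5 of each site (before the last base), so after positions 33, 92.
Combined cut positions: 33, 49, 92.
Circular molecule, 3 cuts → 3 fragments:
  34–49 → 16 bp
  50–92 → 43 bp
  93–124 then 1–33 → 32 + 33 = 65 bp
Sorted largest to smallest: 65, 43, 16 bp.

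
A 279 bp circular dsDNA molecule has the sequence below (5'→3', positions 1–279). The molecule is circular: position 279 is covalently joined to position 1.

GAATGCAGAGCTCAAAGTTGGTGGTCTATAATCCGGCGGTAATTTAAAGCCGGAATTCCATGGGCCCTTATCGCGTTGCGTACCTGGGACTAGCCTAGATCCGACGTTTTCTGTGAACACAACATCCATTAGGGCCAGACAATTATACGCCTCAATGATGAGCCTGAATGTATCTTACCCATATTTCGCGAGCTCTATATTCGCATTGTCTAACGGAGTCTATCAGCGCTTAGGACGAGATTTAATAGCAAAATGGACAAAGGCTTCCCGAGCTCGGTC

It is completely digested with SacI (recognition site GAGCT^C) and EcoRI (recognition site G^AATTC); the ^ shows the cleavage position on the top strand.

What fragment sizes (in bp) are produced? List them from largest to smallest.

141, 80, 41, 17 bp

SacI sites (GAGCTC) start at positions 8, 190, 270.
SacI cuts after base 5 of each site (before the last base), so after positions 12, 194, 274.
The EcoRI site (GAATTC) starts at position 53.
EcoRI cuts after the first base of each site, so after position 53.
Combined cut positions: 12, 53, 194, 274.
Circular molecule, 4 cuts → 4 fragments:
  13–53 → 41 bp
  54–194 → 141 bp
  195–274 → 80 bp
  275–279 then 1–12 → 5 + 12 = 17 bp
Sorted largest to smallest: 141, 80, 41, 17 bp.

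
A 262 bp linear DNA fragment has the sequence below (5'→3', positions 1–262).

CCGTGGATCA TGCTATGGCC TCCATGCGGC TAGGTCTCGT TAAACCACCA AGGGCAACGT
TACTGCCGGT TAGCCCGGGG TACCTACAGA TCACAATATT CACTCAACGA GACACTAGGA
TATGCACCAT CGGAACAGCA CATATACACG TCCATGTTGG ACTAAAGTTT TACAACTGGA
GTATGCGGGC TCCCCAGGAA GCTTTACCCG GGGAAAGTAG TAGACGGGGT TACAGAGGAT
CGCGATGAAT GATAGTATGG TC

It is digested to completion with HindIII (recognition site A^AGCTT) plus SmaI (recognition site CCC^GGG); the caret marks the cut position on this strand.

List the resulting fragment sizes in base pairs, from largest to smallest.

The HindIII site (AAGCTT) starts at position 199.
HindIII cuts after the first base of each site, so after position 199.
SmaI sites (CCCGGG) start at positions 74, 207.
SmaI cuts after base 3 of each site, so after positions 76, 209.
Combined cut positions: 76, 199, 209.
Linear molecule, 3 cuts → 4 fragments:
  1–76 → 76 bp
  77–199 → 123 bp
  200–209 → 10 bp
  210–262 → 53 bp
Sorted largest to smallest: 123, 76, 53, 10 bp.

123, 76, 53, 10 bp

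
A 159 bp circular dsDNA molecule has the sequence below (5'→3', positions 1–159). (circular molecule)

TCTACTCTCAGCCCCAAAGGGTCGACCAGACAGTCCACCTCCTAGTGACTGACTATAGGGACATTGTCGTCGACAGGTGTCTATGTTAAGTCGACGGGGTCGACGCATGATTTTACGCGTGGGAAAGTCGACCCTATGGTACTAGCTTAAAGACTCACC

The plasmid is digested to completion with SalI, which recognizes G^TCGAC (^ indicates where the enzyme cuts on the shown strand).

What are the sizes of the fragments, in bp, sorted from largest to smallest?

53, 48, 28, 21, 9 bp

SalI sites (GTCGAC) start at positions 21, 69, 90, 99, 127.
SalI cuts after the first base of each site, so after positions 21, 69, 90, 99, 127.
Circular molecule, 5 cuts → 5 fragments:
  22–69 → 48 bp
  70–90 → 21 bp
  91–99 → 9 bp
  100–127 → 28 bp
  128–159 then 1–21 → 32 + 21 = 53 bp
Sorted largest to smallest: 53, 48, 28, 21, 9 bp.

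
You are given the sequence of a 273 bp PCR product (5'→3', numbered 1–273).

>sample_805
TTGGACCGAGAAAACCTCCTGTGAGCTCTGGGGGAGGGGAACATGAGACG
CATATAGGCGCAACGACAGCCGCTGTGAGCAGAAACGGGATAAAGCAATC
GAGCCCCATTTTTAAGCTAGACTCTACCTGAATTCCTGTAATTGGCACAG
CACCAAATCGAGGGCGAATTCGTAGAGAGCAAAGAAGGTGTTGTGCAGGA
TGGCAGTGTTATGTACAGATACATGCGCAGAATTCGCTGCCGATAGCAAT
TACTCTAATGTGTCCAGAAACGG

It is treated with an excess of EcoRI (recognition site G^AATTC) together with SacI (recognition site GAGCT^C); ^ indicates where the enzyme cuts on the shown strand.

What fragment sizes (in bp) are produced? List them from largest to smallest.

EcoRI sites (GAATTC) start at positions 130, 166, 230.
EcoRI cuts after the first base of each site, so after positions 130, 166, 230.
The SacI site (GAGCTC) starts at position 23.
SacI cuts after base 5 of each site (before the last base), so after position 27.
Combined cut positions: 27, 130, 166, 230.
Linear molecule, 4 cuts → 5 fragments:
  1–27 → 27 bp
  28–130 → 103 bp
  131–166 → 36 bp
  167–230 → 64 bp
  231–273 → 43 bp
Sorted largest to smallest: 103, 64, 43, 36, 27 bp.

103, 64, 43, 36, 27 bp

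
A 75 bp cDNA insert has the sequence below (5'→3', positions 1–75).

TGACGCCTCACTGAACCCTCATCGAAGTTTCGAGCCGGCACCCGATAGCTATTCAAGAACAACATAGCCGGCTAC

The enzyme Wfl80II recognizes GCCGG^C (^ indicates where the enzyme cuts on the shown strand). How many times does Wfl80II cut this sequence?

2

GCCGGC occurs starting at positions 34, 67.
Wfl80II cuts at 2 sites.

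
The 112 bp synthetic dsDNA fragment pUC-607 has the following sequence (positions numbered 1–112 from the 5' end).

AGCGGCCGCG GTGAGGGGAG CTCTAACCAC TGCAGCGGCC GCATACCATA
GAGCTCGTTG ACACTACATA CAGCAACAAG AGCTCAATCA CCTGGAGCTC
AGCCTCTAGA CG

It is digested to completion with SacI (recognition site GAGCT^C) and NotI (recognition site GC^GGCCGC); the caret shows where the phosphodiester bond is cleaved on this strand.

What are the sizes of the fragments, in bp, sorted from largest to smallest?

SacI sites (GAGCTC) start at positions 18, 51, 80, 95.
SacI cuts after base 5 of each site (before the last base), so after positions 22, 55, 84, 99.
NotI sites (GCGGCCGC) start at positions 2, 35.
NotI cuts after base 2 of each site, so after positions 3, 36.
Combined cut positions: 3, 22, 36, 55, 84, 99.
Linear molecule, 6 cuts → 7 fragments:
  1–3 → 3 bp
  4–22 → 19 bp
  23–36 → 14 bp
  37–55 → 19 bp
  56–84 → 29 bp
  85–99 → 15 bp
  100–112 → 13 bp
Sorted largest to smallest: 29, 19, 19, 15, 14, 13, 3 bp.

29, 19, 19, 15, 14, 13, 3 bp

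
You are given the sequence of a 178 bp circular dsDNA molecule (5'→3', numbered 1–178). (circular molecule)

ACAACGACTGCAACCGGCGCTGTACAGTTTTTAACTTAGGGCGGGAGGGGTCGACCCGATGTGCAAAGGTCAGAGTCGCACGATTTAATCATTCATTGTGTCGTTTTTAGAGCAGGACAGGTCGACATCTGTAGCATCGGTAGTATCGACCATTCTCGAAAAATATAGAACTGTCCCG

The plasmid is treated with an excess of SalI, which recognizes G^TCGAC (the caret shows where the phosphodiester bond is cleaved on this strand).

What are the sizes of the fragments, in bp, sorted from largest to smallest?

107, 71 bp

SalI sites (GTCGAC) start at positions 50, 121.
SalI cuts after the first base of each site, so after positions 50, 121.
Circular molecule, 2 cuts → 2 fragments:
  51–121 → 71 bp
  122–178 then 1–50 → 57 + 50 = 107 bp
Sorted largest to smallest: 107, 71 bp.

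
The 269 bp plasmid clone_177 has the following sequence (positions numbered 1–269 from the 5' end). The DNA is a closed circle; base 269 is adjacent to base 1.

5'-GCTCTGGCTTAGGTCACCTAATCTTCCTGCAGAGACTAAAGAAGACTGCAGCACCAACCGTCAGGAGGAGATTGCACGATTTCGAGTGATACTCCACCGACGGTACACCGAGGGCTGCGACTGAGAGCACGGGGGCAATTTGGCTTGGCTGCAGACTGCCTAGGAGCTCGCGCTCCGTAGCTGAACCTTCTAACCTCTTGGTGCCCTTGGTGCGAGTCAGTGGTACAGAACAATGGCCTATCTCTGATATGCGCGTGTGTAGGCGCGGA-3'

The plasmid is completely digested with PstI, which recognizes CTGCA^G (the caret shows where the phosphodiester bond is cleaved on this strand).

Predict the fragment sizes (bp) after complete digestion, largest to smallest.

PstI sites (CTGCAG) start at positions 27, 46, 149.
PstI cuts after base 5 of each site (before the last base), so after positions 31, 50, 153.
Circular molecule, 3 cuts → 3 fragments:
  32–50 → 19 bp
  51–153 → 103 bp
  154–269 then 1–31 → 116 + 31 = 147 bp
Sorted largest to smallest: 147, 103, 19 bp.

147, 103, 19 bp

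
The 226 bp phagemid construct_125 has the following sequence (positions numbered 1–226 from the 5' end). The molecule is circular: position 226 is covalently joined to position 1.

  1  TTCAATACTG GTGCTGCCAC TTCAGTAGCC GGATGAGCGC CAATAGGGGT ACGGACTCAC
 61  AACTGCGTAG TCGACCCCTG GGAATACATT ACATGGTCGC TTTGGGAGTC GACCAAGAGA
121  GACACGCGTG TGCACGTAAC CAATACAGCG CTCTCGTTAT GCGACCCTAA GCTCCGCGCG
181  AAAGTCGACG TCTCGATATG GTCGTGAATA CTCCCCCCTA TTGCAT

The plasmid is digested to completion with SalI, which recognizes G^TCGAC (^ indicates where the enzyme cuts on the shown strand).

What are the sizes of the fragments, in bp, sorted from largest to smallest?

112, 76, 38 bp

SalI sites (GTCGAC) start at positions 70, 108, 184.
SalI cuts after the first base of each site, so after positions 70, 108, 184.
Circular molecule, 3 cuts → 3 fragments:
  71–108 → 38 bp
  109–184 → 76 bp
  185–226 then 1–70 → 42 + 70 = 112 bp
Sorted largest to smallest: 112, 76, 38 bp.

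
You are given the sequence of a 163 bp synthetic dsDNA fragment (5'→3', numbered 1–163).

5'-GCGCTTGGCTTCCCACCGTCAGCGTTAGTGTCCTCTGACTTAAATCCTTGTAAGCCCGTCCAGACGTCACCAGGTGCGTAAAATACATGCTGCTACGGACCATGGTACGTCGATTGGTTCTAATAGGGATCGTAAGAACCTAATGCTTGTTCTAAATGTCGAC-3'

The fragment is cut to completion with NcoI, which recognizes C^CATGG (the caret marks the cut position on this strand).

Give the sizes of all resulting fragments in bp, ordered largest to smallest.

100, 63 bp

The NcoI site (CCATGG) starts at position 100.
NcoI cuts after the first base of each site, so after position 100.
Linear molecule, 1 cut → 2 fragments:
  1–100 → 100 bp
  101–163 → 63 bp
Sorted largest to smallest: 100, 63 bp.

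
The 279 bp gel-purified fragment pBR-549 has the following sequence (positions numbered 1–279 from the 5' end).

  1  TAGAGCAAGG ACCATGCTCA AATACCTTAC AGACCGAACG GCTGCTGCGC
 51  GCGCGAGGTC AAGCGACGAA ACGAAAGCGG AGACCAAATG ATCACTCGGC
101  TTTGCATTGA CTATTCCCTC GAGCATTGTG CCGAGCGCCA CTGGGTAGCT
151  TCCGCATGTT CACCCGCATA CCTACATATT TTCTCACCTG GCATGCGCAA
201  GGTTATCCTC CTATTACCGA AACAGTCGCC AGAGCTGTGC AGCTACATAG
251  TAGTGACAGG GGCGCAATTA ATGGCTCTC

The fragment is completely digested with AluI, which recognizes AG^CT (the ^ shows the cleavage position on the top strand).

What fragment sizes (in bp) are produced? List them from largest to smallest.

148, 86, 37, 8 bp

AluI sites (AGCT) start at positions 147, 233, 241.
AluI cuts after base 2 of each site, so after positions 148, 234, 242.
Linear molecule, 3 cuts → 4 fragments:
  1–148 → 148 bp
  149–234 → 86 bp
  235–242 → 8 bp
  243–279 → 37 bp
Sorted largest to smallest: 148, 86, 37, 8 bp.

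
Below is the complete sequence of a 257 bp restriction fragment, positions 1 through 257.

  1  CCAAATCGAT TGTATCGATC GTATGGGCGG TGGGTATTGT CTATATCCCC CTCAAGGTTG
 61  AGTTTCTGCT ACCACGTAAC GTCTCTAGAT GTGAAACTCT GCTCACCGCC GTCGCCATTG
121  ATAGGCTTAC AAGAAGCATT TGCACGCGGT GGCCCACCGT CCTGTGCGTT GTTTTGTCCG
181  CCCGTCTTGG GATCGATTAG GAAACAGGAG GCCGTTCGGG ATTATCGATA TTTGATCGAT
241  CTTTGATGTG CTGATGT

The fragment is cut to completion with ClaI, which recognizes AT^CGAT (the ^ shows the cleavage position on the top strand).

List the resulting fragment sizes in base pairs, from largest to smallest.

ClaI sites (ATCGAT) start at positions 5, 14, 192, 224, 235.
ClaI cuts after base 2 of each site, so after positions 6, 15, 193, 225, 236.
Linear molecule, 5 cuts → 6 fragments:
  1–6 → 6 bp
  7–15 → 9 bp
  16–193 → 178 bp
  194–225 → 32 bp
  226–236 → 11 bp
  237–257 → 21 bp
Sorted largest to smallest: 178, 32, 21, 11, 9, 6 bp.

178, 32, 21, 11, 9, 6 bp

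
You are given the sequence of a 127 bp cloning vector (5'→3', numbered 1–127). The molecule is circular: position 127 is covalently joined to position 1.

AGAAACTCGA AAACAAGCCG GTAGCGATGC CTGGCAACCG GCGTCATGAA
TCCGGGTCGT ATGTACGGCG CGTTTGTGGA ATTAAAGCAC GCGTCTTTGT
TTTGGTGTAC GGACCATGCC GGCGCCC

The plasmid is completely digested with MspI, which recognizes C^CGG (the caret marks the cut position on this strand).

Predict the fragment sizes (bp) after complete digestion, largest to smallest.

67, 26, 20, 14 bp

MspI sites (CCGG) start at positions 18, 38, 52, 119.
MspI cuts after the first base of each site, so after positions 18, 38, 52, 119.
Circular molecule, 4 cuts → 4 fragments:
  19–38 → 20 bp
  39–52 → 14 bp
  53–119 → 67 bp
  120–127 then 1–18 → 8 + 18 = 26 bp
Sorted largest to smallest: 67, 26, 20, 14 bp.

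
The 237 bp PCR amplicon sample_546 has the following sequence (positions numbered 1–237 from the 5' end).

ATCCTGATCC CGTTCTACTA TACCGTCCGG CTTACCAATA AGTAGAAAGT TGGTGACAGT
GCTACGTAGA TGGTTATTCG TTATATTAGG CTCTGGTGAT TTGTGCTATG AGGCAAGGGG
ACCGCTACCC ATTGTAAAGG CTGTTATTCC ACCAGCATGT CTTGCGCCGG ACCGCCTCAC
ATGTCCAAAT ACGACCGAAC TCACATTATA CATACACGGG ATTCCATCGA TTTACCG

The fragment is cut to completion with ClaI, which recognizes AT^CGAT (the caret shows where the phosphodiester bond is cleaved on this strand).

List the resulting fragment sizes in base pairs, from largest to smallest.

The ClaI site (ATCGAT) starts at position 226.
ClaI cuts after base 2 of each site, so after position 227.
Linear molecule, 1 cut → 2 fragments:
  1–227 → 227 bp
  228–237 → 10 bp
Sorted largest to smallest: 227, 10 bp.

227, 10 bp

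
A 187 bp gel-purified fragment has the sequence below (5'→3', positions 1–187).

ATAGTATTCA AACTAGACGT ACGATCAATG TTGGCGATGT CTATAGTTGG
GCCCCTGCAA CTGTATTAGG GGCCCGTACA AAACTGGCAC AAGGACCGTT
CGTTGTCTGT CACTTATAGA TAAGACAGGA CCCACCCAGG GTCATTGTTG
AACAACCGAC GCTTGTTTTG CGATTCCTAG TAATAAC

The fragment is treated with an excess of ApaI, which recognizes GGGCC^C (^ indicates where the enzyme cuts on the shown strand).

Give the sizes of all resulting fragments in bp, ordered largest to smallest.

ApaI sites (GGGCCC) start at positions 49, 70.
ApaI cuts after base 5 of each site (before the last base), so after positions 53, 74.
Linear molecule, 2 cuts → 3 fragments:
  1–53 → 53 bp
  54–74 → 21 bp
  75–187 → 113 bp
Sorted largest to smallest: 113, 53, 21 bp.

113, 53, 21 bp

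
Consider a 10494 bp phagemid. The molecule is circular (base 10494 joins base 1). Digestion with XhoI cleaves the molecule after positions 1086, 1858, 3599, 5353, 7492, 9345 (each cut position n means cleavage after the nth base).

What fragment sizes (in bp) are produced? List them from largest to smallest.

Circular molecule, 6 cuts → 6 fragments:
  1858 − 1086 = 772 bp
  3599 − 1858 = 1741 bp
  5353 − 3599 = 1754 bp
  7492 − 5353 = 2139 bp
  9345 − 7492 = 1853 bp
  wrap: 10494 − 9345 + 1086 = 2235 bp
Sorted largest to smallest: 2235, 2139, 1853, 1754, 1741, 772 bp.

2235, 2139, 1853, 1754, 1741, 772 bp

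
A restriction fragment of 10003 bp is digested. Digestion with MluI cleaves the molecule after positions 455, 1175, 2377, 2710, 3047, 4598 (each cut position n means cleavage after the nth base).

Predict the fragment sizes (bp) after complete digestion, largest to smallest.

Linear molecule, 6 cuts → 7 fragments:
  455 − 0 = 455 bp
  1175 − 455 = 720 bp
  2377 − 1175 = 1202 bp
  2710 − 2377 = 333 bp
  3047 − 2710 = 337 bp
  4598 − 3047 = 1551 bp
  10003 − 4598 = 5405 bp
Sorted largest to smallest: 5405, 1551, 1202, 720, 455, 337, 333 bp.

5405, 1551, 1202, 720, 455, 337, 333 bp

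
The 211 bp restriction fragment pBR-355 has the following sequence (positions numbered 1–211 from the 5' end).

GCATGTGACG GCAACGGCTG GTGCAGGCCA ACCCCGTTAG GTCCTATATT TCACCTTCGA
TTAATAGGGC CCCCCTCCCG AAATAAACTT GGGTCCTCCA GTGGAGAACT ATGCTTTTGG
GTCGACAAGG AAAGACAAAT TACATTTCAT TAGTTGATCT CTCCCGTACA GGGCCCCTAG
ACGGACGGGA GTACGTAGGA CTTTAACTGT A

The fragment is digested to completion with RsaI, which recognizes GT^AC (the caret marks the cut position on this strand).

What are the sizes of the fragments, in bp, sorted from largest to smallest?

167, 25, 19 bp

RsaI sites (GTAC) start at positions 166, 191.
RsaI cuts after base 2 of each site, so after positions 167, 192.
Linear molecule, 2 cuts → 3 fragments:
  1–167 → 167 bp
  168–192 → 25 bp
  193–211 → 19 bp
Sorted largest to smallest: 167, 25, 19 bp.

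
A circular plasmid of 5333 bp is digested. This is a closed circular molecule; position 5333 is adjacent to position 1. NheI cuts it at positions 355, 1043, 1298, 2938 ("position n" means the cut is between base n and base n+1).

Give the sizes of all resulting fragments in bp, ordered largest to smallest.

2750, 1640, 688, 255 bp

Circular molecule, 4 cuts → 4 fragments:
  1043 − 355 = 688 bp
  1298 − 1043 = 255 bp
  2938 − 1298 = 1640 bp
  wrap: 5333 − 2938 + 355 = 2750 bp
Sorted largest to smallest: 2750, 1640, 688, 255 bp.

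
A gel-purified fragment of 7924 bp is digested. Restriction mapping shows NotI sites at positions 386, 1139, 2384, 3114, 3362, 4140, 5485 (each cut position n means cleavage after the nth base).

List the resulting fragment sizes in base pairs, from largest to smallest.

2439, 1345, 1245, 778, 753, 730, 386, 248 bp

Linear molecule, 7 cuts → 8 fragments:
  386 − 0 = 386 bp
  1139 − 386 = 753 bp
  2384 − 1139 = 1245 bp
  3114 − 2384 = 730 bp
  3362 − 3114 = 248 bp
  4140 − 3362 = 778 bp
  5485 − 4140 = 1345 bp
  7924 − 5485 = 2439 bp
Sorted largest to smallest: 2439, 1345, 1245, 778, 753, 730, 386, 248 bp.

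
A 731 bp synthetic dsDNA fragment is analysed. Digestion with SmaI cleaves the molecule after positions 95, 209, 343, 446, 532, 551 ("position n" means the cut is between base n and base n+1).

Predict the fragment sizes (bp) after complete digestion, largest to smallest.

180, 134, 114, 103, 95, 86, 19 bp

Linear molecule, 6 cuts → 7 fragments:
  95 − 0 = 95 bp
  209 − 95 = 114 bp
  343 − 209 = 134 bp
  446 − 343 = 103 bp
  532 − 446 = 86 bp
  551 − 532 = 19 bp
  731 − 551 = 180 bp
Sorted largest to smallest: 180, 134, 114, 103, 95, 86, 19 bp.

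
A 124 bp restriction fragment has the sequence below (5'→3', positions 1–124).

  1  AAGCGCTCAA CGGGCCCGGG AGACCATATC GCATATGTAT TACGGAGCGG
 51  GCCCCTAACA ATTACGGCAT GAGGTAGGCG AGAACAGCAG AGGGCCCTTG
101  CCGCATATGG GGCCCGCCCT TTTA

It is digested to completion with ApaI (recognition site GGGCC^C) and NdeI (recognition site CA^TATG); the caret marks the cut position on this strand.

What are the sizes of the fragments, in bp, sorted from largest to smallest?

ApaI sites (GGGCCC) start at positions 12, 49, 92, 110.
ApaI cuts after base 5 of each site (before the last base), so after positions 16, 53, 96, 114.
NdeI sites (CATATG) start at positions 32, 104.
NdeI cuts after base 2 of each site, so after positions 33, 105.
Combined cut positions: 16, 33, 53, 96, 105, 114.
Linear molecule, 6 cuts → 7 fragments:
  1–16 → 16 bp
  17–33 → 17 bp
  34–53 → 20 bp
  54–96 → 43 bp
  97–105 → 9 bp
  106–114 → 9 bp
  115–124 → 10 bp
Sorted largest to smallest: 43, 20, 17, 16, 10, 9, 9 bp.

43, 20, 17, 16, 10, 9, 9 bp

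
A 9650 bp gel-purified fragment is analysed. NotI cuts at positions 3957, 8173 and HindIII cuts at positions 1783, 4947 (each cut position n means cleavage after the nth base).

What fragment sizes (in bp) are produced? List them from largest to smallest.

3226, 2174, 1783, 1477, 990 bp

Combined cut positions (sorted): 1783, 3957, 4947, 8173.
Linear molecule, 4 cuts → 5 fragments:
  1783 − 0 = 1783 bp
  3957 − 1783 = 2174 bp
  4947 − 3957 = 990 bp
  8173 − 4947 = 3226 bp
  9650 − 8173 = 1477 bp
Sorted largest to smallest: 3226, 2174, 1783, 1477, 990 bp.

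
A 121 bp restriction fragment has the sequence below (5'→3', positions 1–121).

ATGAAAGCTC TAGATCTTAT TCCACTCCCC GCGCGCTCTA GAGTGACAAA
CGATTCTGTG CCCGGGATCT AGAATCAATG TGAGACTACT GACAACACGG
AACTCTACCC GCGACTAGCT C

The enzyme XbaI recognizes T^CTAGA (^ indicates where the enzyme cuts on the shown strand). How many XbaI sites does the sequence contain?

3

TCTAGA occurs starting at positions 9, 37, 68.
XbaI cuts at 3 sites.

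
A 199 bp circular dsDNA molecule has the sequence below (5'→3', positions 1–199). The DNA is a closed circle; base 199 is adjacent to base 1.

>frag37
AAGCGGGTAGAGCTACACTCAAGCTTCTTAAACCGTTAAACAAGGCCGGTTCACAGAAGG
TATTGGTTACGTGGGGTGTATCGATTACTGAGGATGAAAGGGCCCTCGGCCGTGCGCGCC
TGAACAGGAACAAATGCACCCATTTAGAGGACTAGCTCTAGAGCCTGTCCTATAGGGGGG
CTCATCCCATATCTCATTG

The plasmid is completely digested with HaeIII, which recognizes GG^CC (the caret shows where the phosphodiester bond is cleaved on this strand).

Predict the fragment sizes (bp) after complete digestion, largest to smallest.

135, 57, 7 bp

HaeIII sites (GGCC) start at positions 44, 101, 108.
HaeIII cuts after base 2 of each site, so after positions 45, 102, 109.
Circular molecule, 3 cuts → 3 fragments:
  46–102 → 57 bp
  103–109 → 7 bp
  110–199 then 1–45 → 90 + 45 = 135 bp
Sorted largest to smallest: 135, 57, 7 bp.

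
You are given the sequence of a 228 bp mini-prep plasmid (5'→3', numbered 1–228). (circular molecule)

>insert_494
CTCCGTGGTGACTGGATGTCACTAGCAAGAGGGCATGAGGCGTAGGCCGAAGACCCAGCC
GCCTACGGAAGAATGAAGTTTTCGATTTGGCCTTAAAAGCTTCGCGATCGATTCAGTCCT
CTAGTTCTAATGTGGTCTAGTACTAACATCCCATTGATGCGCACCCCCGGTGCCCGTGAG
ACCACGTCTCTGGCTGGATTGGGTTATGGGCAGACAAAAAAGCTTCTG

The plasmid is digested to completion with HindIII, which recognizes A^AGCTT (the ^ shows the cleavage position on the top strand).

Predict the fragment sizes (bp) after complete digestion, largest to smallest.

HindIII sites (AAGCTT) start at positions 97, 220.
HindIII cuts after the first base of each site, so after positions 97, 220.
Circular molecule, 2 cuts → 2 fragments:
  98–220 → 123 bp
  221–228 then 1–97 → 8 + 97 = 105 bp
Sorted largest to smallest: 123, 105 bp.

123, 105 bp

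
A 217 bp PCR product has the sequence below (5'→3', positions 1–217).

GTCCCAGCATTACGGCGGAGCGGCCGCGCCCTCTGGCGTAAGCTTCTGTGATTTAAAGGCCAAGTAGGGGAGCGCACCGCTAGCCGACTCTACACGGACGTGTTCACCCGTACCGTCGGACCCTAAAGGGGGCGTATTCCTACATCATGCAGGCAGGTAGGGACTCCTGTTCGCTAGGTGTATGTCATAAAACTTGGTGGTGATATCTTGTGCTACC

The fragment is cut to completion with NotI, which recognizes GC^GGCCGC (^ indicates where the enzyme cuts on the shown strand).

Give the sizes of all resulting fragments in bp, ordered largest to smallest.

196, 21 bp

The NotI site (GCGGCCGC) starts at position 20.
NotI cuts after base 2 of each site, so after position 21.
Linear molecule, 1 cut → 2 fragments:
  1–21 → 21 bp
  22–217 → 196 bp
Sorted largest to smallest: 196, 21 bp.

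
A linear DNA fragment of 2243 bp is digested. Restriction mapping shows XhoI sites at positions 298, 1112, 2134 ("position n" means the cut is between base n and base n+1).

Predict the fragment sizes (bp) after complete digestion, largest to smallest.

1022, 814, 298, 109 bp

Linear molecule, 3 cuts → 4 fragments:
  298 − 0 = 298 bp
  1112 − 298 = 814 bp
  2134 − 1112 = 1022 bp
  2243 − 2134 = 109 bp
Sorted largest to smallest: 1022, 814, 298, 109 bp.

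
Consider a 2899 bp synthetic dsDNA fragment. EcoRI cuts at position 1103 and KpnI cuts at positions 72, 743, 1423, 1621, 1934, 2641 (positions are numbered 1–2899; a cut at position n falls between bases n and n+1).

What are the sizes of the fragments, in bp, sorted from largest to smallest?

Combined cut positions (sorted): 72, 743, 1103, 1423, 1621, 1934, 2641.
Linear molecule, 7 cuts → 8 fragments:
  72 − 0 = 72 bp
  743 − 72 = 671 bp
  1103 − 743 = 360 bp
  1423 − 1103 = 320 bp
  1621 − 1423 = 198 bp
  1934 − 1621 = 313 bp
  2641 − 1934 = 707 bp
  2899 − 2641 = 258 bp
Sorted largest to smallest: 707, 671, 360, 320, 313, 258, 198, 72 bp.

707, 671, 360, 320, 313, 258, 198, 72 bp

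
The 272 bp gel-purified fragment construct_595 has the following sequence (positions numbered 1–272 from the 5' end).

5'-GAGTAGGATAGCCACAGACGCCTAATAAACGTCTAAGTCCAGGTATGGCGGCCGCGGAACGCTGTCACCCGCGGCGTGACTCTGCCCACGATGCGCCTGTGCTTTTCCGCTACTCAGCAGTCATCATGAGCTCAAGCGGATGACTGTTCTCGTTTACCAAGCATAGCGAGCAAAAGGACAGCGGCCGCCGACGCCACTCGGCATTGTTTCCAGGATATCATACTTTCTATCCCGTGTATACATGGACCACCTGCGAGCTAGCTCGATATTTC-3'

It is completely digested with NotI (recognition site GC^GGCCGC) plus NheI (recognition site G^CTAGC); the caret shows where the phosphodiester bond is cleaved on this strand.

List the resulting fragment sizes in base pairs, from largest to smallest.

NotI sites (GCGGCCGC) start at positions 48, 181.
NotI cuts after base 2 of each site, so after positions 49, 182.
The NheI site (GCTAGC) starts at position 257.
NheI cuts after the first base of each site, so after position 257.
Combined cut positions: 49, 182, 257.
Linear molecule, 3 cuts → 4 fragments:
  1–49 → 49 bp
  50–182 → 133 bp
  183–257 → 75 bp
  258–272 → 15 bp
Sorted largest to smallest: 133, 75, 49, 15 bp.

133, 75, 49, 15 bp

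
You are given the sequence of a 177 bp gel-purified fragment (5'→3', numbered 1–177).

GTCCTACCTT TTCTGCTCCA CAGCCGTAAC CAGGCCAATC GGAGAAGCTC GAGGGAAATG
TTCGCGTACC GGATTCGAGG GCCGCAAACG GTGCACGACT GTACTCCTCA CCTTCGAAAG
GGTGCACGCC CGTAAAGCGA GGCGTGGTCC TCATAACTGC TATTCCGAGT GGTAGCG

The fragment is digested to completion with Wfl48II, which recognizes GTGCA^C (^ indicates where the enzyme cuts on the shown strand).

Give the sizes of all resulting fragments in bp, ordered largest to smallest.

95, 51, 31 bp

Wfl48II sites (GTGCAC) start at positions 91, 122.
Wfl48II cuts after base 5 of each site (before the last base), so after positions 95, 126.
Linear molecule, 2 cuts → 3 fragments:
  1–95 → 95 bp
  96–126 → 31 bp
  127–177 → 51 bp
Sorted largest to smallest: 95, 51, 31 bp.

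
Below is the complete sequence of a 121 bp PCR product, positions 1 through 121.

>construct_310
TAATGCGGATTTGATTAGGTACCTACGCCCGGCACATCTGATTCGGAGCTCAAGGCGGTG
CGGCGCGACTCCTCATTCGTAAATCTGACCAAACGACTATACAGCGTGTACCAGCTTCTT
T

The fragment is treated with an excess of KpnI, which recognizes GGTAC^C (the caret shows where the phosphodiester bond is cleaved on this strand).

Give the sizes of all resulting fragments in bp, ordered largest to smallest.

99, 22 bp

The KpnI site (GGTACC) starts at position 18.
KpnI cuts after base 5 of each site (before the last base), so after position 22.
Linear molecule, 1 cut → 2 fragments:
  1–22 → 22 bp
  23–121 → 99 bp
Sorted largest to smallest: 99, 22 bp.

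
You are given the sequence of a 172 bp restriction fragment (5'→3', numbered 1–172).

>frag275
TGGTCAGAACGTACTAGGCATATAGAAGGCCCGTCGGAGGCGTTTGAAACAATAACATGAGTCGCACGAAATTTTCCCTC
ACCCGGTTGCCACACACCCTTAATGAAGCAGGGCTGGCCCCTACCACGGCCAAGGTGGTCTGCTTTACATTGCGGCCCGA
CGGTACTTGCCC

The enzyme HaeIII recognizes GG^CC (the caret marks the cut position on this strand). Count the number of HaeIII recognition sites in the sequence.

GGCC occurs starting at positions 28, 116, 128, 154.
HaeIII cuts at 4 sites.

4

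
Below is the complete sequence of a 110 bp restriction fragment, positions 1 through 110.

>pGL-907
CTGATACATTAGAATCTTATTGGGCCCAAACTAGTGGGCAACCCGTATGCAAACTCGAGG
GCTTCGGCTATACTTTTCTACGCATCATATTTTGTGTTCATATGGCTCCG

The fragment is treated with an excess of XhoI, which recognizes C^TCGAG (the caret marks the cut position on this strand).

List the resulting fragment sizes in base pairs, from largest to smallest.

56, 54 bp

The XhoI site (CTCGAG) starts at position 54.
XhoI cuts after the first base of each site, so after position 54.
Linear molecule, 1 cut → 2 fragments:
  1–54 → 54 bp
  55–110 → 56 bp
Sorted largest to smallest: 56, 54 bp.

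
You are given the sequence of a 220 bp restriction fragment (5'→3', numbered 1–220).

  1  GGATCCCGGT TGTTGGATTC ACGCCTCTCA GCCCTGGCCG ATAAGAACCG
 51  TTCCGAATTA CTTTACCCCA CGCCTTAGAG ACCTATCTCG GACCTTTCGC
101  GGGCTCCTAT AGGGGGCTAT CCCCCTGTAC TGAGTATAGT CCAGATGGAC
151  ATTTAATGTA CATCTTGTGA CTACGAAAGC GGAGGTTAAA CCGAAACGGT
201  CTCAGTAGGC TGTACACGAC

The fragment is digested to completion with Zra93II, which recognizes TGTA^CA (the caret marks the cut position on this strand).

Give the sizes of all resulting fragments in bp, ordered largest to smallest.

160, 54, 6 bp

Zra93II sites (TGTACA) start at positions 157, 211.
Zra93II cuts after base 4 of each site, so after positions 160, 214.
Linear molecule, 2 cuts → 3 fragments:
  1–160 → 160 bp
  161–214 → 54 bp
  215–220 → 6 bp
Sorted largest to smallest: 160, 54, 6 bp.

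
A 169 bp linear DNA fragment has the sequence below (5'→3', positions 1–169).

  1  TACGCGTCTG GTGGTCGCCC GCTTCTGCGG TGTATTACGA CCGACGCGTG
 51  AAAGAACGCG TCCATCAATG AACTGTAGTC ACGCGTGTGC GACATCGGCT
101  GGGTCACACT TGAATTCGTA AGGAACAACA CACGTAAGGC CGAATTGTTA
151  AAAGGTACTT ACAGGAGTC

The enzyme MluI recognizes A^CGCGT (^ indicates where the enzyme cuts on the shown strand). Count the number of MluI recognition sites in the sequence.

4

ACGCGT occurs starting at positions 2, 44, 56, 81.
MluI cuts at 4 sites.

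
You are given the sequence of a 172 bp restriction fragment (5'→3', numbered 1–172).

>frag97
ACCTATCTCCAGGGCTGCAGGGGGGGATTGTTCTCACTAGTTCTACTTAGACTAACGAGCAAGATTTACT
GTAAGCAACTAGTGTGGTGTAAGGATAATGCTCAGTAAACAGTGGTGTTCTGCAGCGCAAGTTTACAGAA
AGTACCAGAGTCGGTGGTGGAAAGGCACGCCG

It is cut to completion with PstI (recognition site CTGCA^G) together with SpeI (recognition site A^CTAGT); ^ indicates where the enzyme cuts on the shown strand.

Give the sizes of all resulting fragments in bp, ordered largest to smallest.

PstI sites (CTGCAG) start at positions 15, 120.
PstI cuts after base 5 of each site (before the last base), so after positions 19, 124.
SpeI sites (ACTAGT) start at positions 36, 78.
SpeI cuts after the first base of each site, so after positions 36, 78.
Combined cut positions: 19, 36, 78, 124.
Linear molecule, 4 cuts → 5 fragments:
  1–19 → 19 bp
  20–36 → 17 bp
  37–78 → 42 bp
  79–124 → 46 bp
  125–172 → 48 bp
Sorted largest to smallest: 48, 46, 42, 19, 17 bp.

48, 46, 42, 19, 17 bp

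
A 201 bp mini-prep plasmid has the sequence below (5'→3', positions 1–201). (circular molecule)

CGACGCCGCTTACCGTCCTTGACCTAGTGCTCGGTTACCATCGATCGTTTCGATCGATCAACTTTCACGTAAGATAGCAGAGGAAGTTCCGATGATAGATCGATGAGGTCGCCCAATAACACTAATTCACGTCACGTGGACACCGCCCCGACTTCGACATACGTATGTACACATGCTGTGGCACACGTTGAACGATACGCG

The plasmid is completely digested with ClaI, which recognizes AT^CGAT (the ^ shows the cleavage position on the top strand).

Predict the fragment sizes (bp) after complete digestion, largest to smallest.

ClaI sites (ATCGAT) start at positions 40, 53, 99.
ClaI cuts after base 2 of each site, so after positions 41, 54, 100.
Circular molecule, 3 cuts → 3 fragments:
  42–54 → 13 bp
  55–100 → 46 bp
  101–201 then 1–41 → 101 + 41 = 142 bp
Sorted largest to smallest: 142, 46, 13 bp.

142, 46, 13 bp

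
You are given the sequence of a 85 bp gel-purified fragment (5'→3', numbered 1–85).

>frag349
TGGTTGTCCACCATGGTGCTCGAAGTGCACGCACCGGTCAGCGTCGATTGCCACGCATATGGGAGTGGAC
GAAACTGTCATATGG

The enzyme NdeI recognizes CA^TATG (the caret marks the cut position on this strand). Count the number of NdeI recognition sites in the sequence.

2

CATATG occurs starting at positions 56, 79.
NdeI cuts at 2 sites.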